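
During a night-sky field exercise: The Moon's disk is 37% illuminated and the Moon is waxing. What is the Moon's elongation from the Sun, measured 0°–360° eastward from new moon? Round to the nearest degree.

75°

Invert f = (1 − cos θ)/2 to get cos θ = 1 − 2(0.37) = 0.260, hence θ₀ = arccos 0.260 = 74.9°.
Before full moon the principal value applies: θ = 74.9°.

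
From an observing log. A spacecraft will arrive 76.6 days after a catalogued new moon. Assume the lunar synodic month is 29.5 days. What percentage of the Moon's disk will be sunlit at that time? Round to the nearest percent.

91%

76.6 d spans 2 complete synodic months (2 × 29.5 = 59.00 d) plus 17.60 d.
The Moon has covered 17.60/29.5 of its cycle, so θ ≈ 360° × 17.60/29.5 = 214.8°.
With cos θ = (-0.821), the lit fraction is (1 − (-0.821))/2 ≈ 0.911, so 91%.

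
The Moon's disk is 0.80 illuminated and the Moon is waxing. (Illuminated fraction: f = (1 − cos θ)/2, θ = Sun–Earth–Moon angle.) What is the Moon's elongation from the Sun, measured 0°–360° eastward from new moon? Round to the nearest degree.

Invert f = (1 − cos θ)/2 to get cos θ = 1 − 2(0.80) = -0.600, hence θ₀ = arccos -0.600 = 126.9°.
Waxing ⇒ before full, so θ = 126.9°.

127°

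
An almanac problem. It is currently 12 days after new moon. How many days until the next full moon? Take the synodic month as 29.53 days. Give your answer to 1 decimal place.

2.8 days

Full moon is 0.5 of the way through the cycle: age 0.5 × 29.53 = 14.765 d.
So 2.765 days remain (14.765 − 12).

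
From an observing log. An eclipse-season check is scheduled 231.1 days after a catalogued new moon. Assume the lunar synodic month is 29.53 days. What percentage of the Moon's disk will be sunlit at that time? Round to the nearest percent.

27%

231.1/29.53 = 7.826 lunations, so 7 complete cycles and 24.39 d into the next.
Elongation θ = 360° × 24.39/29.53 ≈ 297.3°.
With cos θ = 0.459, the lit fraction is (1 − 0.459)/2 ≈ 0.270, so 27%.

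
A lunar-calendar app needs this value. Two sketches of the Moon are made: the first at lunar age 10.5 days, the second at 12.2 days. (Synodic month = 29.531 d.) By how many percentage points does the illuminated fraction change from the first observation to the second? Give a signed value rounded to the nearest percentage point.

+12 percentage points

θ₁ = 360° × 10.5/29.531 = 128.0°, f₁ = (1 − cos θ₁)/2 = 0.808.
θ₂ = 360° × 12.2/29.531 = 148.7°, f₂ = (1 − cos θ₂)/2 = 0.927.
Change = f₂ − f₁ = +0.120 → +12 percentage points.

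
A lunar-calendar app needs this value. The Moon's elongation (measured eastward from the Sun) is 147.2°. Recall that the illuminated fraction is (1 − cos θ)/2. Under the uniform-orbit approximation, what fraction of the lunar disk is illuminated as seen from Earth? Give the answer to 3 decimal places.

f = (1 − cos 147.2°)/2 = (1 − (-0.841))/2 ≈ 0.920.

0.920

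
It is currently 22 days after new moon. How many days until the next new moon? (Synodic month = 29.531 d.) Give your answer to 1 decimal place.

7.5 days

One full lunation from the last new moon is 29.531 d; remaining = 29.531 − 22 = 7.531 d.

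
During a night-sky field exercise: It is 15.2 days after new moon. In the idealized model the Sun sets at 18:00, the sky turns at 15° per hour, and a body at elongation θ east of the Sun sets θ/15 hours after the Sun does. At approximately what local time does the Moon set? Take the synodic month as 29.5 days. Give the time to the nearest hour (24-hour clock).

Elongation θ = 360° × 15.2/29.5 ≈ 185.5°.
At 15° of sky rotation per hour, 185.5° corresponds to a 12.37 h lag.
18:00 + 12.37 h ≈ 06:22 → 06:00 to the nearest hour.

06:00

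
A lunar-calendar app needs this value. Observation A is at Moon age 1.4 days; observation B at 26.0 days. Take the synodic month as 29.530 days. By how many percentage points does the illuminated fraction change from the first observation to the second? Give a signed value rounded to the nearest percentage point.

+11 pp

θ₁ = 360° × 1.4/29.530 = 17.1°, f₁ = (1 − cos θ₁)/2 = 0.022.
θ₂ = 360° × 26.0/29.530 = 317.0°, f₂ = (1 − cos θ₂)/2 = 0.135.
Change = f₂ − f₁ = +0.113 → +11 percentage points.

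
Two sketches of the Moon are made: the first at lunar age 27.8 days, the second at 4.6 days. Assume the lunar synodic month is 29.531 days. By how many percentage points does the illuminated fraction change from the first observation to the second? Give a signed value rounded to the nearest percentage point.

θ₁ = 360° × 27.8/29.531 = 338.9°, f₁ = (1 − cos θ₁)/2 = 0.034.
θ₂ = 360° × 4.6/29.531 = 56.1°, f₂ = (1 − cos θ₂)/2 = 0.221.
Change = f₂ − f₁ = +0.187 → +19 percentage points.

+19 pp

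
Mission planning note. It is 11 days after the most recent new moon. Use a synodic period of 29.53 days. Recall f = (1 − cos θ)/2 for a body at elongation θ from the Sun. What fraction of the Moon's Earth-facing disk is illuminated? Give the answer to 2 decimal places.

The Moon has covered 11/29.53 of its cycle, so θ ≈ 360° × 11/29.53 = 134.1°.
With cos θ = (-0.696), the lit fraction is (1 − (-0.696))/2 ≈ 0.848.

0.85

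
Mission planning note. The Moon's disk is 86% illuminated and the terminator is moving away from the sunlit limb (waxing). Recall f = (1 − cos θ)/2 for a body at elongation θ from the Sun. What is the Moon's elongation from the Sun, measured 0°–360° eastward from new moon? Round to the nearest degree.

Invert f = (1 − cos θ)/2 to get cos θ = 1 − 2(0.86) = -0.720, hence θ₀ = arccos -0.720 = 136.1°.
Waxing ⇒ before full, so θ = 136.1°.

136°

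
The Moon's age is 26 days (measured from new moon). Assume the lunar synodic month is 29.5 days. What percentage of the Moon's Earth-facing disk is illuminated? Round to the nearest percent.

13%

Elongation θ = 360° × 26/29.5 ≈ 317.3°.
cos 317.3° = 0.735, so f = (1 − 0.735)/2 = 0.133, so 13%.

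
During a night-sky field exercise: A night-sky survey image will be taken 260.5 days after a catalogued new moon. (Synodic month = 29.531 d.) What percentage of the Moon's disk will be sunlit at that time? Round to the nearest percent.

260.5/29.531 = 8.821 lunations, so 8 complete cycles and 24.25 d into the next.
Elongation θ = 360° × 24.25/29.531 ≈ 295.6°.
cos 295.6° = 0.433, so f = (1 − 0.433)/2 = 0.284, so 28%.

28%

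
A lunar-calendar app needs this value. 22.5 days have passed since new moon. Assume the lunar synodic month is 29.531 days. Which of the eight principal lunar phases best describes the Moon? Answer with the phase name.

At 22.5/29.531 of the cycle, θ ≈ 274° — the last quarter range.

last quarter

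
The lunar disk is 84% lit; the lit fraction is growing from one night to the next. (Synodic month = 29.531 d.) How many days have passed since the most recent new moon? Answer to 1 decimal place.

cos θ = 1 − 2f = -0.680, giving a principal value of 132.8°.
Before full moon the principal value applies: θ = 132.8°.
That fraction of the synodic month is 132.8/360 × 29.531 d ≈ 10.90 d.

10.9 days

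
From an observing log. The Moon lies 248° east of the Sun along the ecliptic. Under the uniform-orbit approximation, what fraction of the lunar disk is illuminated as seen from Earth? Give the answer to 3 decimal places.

0.687

Half-versine of 248°: (1 − (-0.375))/2 = 0.687.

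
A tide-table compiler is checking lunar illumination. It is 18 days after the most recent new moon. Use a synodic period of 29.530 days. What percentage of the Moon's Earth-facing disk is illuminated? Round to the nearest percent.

The Moon has covered 18/29.530 of its cycle, so θ ≈ 360° × 18/29.530 = 219.4°.
With cos θ = (-0.772), the lit fraction is (1 − (-0.772))/2 ≈ 0.886, so 89%.

89%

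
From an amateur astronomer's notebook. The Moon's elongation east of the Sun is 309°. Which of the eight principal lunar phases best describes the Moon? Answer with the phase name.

waning crescent

The waning crescent sector spans roughly 292°–338°; 309° falls inside it.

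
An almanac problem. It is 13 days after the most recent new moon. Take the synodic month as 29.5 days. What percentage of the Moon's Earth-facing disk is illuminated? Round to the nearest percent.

The Moon has covered 13/29.5 of its cycle, so θ ≈ 360° × 13/29.5 = 158.6°.
cos 158.6° = (-0.931), so f = (1 − (-0.931))/2 = 0.966, so 97%.

97%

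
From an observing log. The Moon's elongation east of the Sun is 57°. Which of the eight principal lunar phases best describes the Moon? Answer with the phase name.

57° lies in the waxing crescent sector of the 8-phase cycle.

waxing crescent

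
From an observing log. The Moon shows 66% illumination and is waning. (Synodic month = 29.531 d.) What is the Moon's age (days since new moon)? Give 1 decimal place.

20.6 days

Invert f = (1 − cos θ)/2 to get cos θ = 1 − 2(0.66) = -0.320, hence θ₀ = arccos -0.320 = 108.7°.
Since the Moon is past full (waning), take the reflex angle: θ = 360° − 108.7° = 251.3°.
At 360°/29.531 d per day, 251.3° corresponds to 20.62 days.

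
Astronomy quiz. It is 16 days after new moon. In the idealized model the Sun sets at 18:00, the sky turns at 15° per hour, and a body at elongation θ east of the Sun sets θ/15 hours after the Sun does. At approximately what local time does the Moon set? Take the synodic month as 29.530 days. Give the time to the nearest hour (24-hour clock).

07:00

Phase angle: θ = 360°·(16 d)/(29.530 d) = 195.1°.
At 15° of sky rotation per hour, 195.1° corresponds to a 13.00 h lag.
18:00 + 13.00 h ≈ 07:00 → 07:00 to the nearest hour.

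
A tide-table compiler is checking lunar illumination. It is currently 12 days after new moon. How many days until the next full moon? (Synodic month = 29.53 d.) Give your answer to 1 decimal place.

Full moon is 0.5 of the way through the cycle: age 0.5 × 29.53 = 14.765 d.
So 2.765 days remain (14.765 − 12).

2.8 days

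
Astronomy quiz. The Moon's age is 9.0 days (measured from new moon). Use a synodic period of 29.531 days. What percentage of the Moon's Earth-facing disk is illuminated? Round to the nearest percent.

Phase angle: θ = 360°·(9.0 d)/(29.531 d) = 109.7°.
With cos θ = (-0.337), the lit fraction is (1 − (-0.337))/2 ≈ 0.669, so 67%.

67%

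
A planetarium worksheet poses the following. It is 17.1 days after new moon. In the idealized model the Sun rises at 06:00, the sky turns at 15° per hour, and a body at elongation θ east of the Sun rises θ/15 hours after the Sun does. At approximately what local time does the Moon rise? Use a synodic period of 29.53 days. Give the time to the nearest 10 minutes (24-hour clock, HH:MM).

19:50

The Moon has covered 17.1/29.53 of its cycle, so θ ≈ 360° × 17.1/29.53 = 208.5°.
Delay after the Sun = 208.5° / (15°/h) ≈ 13.90 h.
06:00 + 13.898 h ≈ 19:54 → 19:50 to the nearest ten minutes.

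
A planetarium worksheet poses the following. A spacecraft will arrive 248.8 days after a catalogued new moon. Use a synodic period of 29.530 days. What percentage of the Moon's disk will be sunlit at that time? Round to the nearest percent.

95%

248.8/29.530 = 8.425 lunations, so 8 complete cycles and 12.56 d into the next.
Elongation θ = 360° × 12.56/29.530 ≈ 153.1°.
With cos θ = (-0.892), the lit fraction is (1 − (-0.892))/2 ≈ 0.946, so 95%.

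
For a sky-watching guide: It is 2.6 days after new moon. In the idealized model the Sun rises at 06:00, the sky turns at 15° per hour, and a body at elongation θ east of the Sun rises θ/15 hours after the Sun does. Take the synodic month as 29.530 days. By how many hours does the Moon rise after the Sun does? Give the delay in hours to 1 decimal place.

2.1 h

The Moon has covered 2.6/29.530 of its cycle, so θ ≈ 360° × 2.6/29.530 = 31.7°.
The Moon trails the Sun by θ/15 = 31.7/15 ≈ 2.11 hours.
So the Moon rises 2.11 h after the Sun.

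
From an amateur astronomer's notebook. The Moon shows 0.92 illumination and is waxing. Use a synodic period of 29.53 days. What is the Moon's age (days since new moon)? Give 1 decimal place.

From f = (1 − cos θ)/2: cos θ = 1 − 2×0.92 = -0.840; arccos → 147.1°.
Waxing ⇒ before full, so θ = 147.1°.
That fraction of the synodic month is 147.1/360 × 29.53 d ≈ 12.07 d.

12.1 days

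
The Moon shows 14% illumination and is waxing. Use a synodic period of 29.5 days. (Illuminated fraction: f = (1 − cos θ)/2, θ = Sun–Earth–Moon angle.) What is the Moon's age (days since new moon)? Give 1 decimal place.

3.6 days

Invert f = (1 − cos θ)/2 to get cos θ = 1 − 2(0.14) = 0.720, hence θ₀ = arccos 0.720 = 43.9°.
The Moon is waxing (0°–180°), so θ = 43.9° directly.
Age = 29.5 × 43.9°/360° ≈ 3.60 days.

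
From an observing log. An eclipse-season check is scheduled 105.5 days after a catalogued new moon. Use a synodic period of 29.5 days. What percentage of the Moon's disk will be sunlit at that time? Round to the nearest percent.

94%

105.5/29.5 = 3.576 lunations, so 3 complete cycles and 17.00 d into the next.
Elongation θ = 360° × 17.00/29.5 ≈ 207.5°.
cos 207.5° = (-0.887), so f = (1 − (-0.887))/2 = 0.944, so 94%.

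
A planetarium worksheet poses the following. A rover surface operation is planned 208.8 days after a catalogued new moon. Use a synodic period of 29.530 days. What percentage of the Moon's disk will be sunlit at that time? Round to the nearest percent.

5%

208.8 d spans 7 complete synodic months (7 × 29.530 = 206.71 d) plus 2.09 d.
Elongation θ = 360° × 2.09/29.530 ≈ 25.5°.
With cos θ = 0.903, the lit fraction is (1 − 0.903)/2 ≈ 0.049, so 5%.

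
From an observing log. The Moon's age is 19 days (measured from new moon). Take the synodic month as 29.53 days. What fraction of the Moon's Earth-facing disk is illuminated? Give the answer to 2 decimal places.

The Moon has covered 19/29.53 of its cycle, so θ ≈ 360° × 19/29.53 = 231.6°.
cos 231.6° = (-0.621), so f = (1 − (-0.621))/2 = 0.810.

0.81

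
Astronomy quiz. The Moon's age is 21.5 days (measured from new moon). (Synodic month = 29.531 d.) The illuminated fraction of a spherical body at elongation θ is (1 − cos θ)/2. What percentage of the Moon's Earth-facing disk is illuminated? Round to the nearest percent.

57%

Phase angle: θ = 360°·(21.5 d)/(29.531 d) = 262.1°.
Illuminated fraction = (1 − cos 262.1°)/2 = (1 − (-0.137))/2 ≈ 0.569, so 57%.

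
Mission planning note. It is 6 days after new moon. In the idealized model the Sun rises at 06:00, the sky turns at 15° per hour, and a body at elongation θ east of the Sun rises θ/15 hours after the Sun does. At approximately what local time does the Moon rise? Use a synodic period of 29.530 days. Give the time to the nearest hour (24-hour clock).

11:00

The Moon has covered 6/29.530 of its cycle, so θ ≈ 360° × 6/29.530 = 73.1°.
Delay after the Sun = 73.1° / (15°/h) ≈ 4.88 h.
06:00 + 4.88 h ≈ 10:53 → 11:00 to the nearest hour.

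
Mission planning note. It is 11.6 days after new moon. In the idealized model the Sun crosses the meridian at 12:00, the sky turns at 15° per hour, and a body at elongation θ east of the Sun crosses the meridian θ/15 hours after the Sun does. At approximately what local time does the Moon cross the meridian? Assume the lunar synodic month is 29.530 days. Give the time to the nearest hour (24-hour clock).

21:00

The Moon has covered 11.6/29.530 of its cycle, so θ ≈ 360° × 11.6/29.530 = 141.4°.
Delay after the Sun = 141.4° / (15°/h) ≈ 9.43 h.
12:00 + 9.43 h ≈ 21:26 → 21:00 to the nearest hour.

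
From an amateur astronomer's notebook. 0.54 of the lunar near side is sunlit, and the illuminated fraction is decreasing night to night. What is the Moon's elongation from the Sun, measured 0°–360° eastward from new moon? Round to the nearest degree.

Invert f = (1 − cos θ)/2 to get cos θ = 1 − 2(0.54) = -0.080, hence θ₀ = arccos -0.080 = 94.6°.
Waning ⇒ past full, so θ = 360° − 94.6° = 265.4°.

265°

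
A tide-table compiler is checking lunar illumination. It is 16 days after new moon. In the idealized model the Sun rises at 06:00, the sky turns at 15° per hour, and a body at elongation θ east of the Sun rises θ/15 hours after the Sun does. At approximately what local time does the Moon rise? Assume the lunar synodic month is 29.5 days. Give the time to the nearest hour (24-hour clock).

The Moon has covered 16/29.5 of its cycle, so θ ≈ 360° × 16/29.5 = 195.3°.
The Moon trails the Sun by θ/15 = 195.3/15 ≈ 13.02 hours.
06:00 + 13.02 h ≈ 19:01 → 19:00 to the nearest hour.

19:00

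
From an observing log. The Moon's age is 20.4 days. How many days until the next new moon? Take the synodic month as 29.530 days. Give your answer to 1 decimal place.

9.1 days

The next new moon completes the synodic month: 29.530 − 20.4 = 9.130 days.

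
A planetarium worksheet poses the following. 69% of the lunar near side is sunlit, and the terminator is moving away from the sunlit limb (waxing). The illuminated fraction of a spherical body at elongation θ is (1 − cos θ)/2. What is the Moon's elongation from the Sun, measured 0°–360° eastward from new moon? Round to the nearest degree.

112°

cos θ = 1 − 2f = -0.380, giving a principal value of 112.3°.
Waxing ⇒ before full, so θ = 112.3°.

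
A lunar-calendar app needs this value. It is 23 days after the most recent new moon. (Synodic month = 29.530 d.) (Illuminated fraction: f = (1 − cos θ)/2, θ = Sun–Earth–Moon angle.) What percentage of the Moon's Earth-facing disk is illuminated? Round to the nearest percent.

Phase angle: θ = 360°·(23 d)/(29.530 d) = 280.4°.
Illuminated fraction = (1 − cos 280.4°)/2 = (1 − 0.180)/2 ≈ 0.410, so 41%.

41%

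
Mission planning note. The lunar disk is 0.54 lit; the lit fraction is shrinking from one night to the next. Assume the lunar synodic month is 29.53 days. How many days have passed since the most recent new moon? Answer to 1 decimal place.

21.8 days

Invert f = (1 − cos θ)/2 to get cos θ = 1 − 2(0.54) = -0.080, hence θ₀ = arccos -0.080 = 94.6°.
Waning ⇒ past full, so θ = 360° − 94.6° = 265.4°.
At 360°/29.53 d per day, 265.4° corresponds to 21.77 days.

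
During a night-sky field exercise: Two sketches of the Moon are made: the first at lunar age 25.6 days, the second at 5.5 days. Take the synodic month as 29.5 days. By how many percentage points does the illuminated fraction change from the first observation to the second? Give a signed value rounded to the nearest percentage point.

First observation: θ = 360°·25.6/29.5 = 312.4°, so f = 0.163.
Second observation: θ = 67.1°, f = 0.306.
Δf = 0.306 − 0.163 = +0.143, i.e. +14 pp.

+14 pp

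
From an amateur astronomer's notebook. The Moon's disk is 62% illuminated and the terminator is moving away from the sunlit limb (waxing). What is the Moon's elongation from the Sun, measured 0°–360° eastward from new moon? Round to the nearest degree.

From f = (1 − cos θ)/2: cos θ = 1 − 2×0.62 = -0.240; arccos → 103.9°.
The Moon is waxing (0°–180°), so θ = 103.9° directly.

104°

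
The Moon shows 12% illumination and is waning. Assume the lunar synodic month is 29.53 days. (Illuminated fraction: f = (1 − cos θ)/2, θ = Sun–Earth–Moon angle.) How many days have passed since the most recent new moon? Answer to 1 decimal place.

Invert f = (1 − cos θ)/2 to get cos θ = 1 − 2(0.12) = 0.760, hence θ₀ = arccos 0.760 = 40.5°.
A waning Moon lies in 180°–360°, so θ = 360° − 40.5° = 319.5°.
At 360°/29.53 d per day, 319.5° corresponds to 26.20 days.

26.2 days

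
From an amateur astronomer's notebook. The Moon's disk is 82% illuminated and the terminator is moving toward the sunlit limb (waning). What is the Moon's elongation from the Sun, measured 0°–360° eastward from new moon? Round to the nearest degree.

230°

cos θ = 1 − 2f = -0.640, giving a principal value of 129.8°.
Waning ⇒ past full, so θ = 360° − 129.8° = 230.2°.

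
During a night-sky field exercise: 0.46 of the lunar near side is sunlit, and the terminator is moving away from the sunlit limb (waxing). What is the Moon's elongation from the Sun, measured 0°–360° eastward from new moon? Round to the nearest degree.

85°

From f = (1 − cos θ)/2: cos θ = 1 − 2×0.46 = 0.080; arccos → 85.4°.
Before full moon the principal value applies: θ = 85.4°.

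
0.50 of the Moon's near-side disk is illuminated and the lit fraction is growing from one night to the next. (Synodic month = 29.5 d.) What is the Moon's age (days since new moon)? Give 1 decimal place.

Invert f = (1 − cos θ)/2 to get cos θ = 1 − 2(0.50) = 0.000, hence θ₀ = arccos 0.000 = 90.0°.
Before full moon the principal value applies: θ = 90.0°.
That fraction of the synodic month is 90.0/360 × 29.5 d ≈ 7.38 d.

7.4 days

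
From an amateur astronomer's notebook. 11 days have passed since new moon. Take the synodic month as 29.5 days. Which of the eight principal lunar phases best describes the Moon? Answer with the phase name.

waxing gibbous

θ ≈ 360° × 11/29.5 = 134°, which falls in the waxing gibbous sector.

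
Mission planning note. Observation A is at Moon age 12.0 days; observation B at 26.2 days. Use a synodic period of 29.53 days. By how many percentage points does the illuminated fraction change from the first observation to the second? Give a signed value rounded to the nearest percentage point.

θ₁ = 360° × 12.0/29.53 = 146.3°, f₁ = (1 − cos θ₁)/2 = 0.916.
θ₂ = 360° × 26.2/29.53 = 319.4°, f₂ = (1 − cos θ₂)/2 = 0.120.
Change = f₂ − f₁ = -0.796 → -80 percentage points.

-80 pp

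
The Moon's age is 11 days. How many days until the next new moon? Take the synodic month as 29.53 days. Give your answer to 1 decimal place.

18.5 days

One full lunation from the last new moon is 29.53 d; remaining = 29.53 − 11 = 18.530 d.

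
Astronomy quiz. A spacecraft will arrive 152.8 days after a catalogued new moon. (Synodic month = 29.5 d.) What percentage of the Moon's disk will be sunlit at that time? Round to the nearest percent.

29%

152.8 d spans 5 complete synodic months (5 × 29.5 = 147.50 d) plus 5.30 d.
Phase angle: θ = 360°·(5.30 d)/(29.5 d) = 64.7°.
Illuminated fraction = (1 − cos 64.7°)/2 = (1 − 0.428)/2 ≈ 0.286, so 29%.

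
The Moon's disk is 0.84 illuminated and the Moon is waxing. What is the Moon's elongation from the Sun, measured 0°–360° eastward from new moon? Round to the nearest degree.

133°

Invert f = (1 − cos θ)/2 to get cos θ = 1 − 2(0.84) = -0.680, hence θ₀ = arccos -0.680 = 132.8°.
The Moon is waxing (0°–180°), so θ = 132.8° directly.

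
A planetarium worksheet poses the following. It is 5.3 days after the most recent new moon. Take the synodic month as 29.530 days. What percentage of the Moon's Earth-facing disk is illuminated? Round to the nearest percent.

Phase angle: θ = 360°·(5.3 d)/(29.530 d) = 64.6°.
Illuminated fraction = (1 − cos 64.6°)/2 = (1 − 0.429)/2 ≈ 0.286, so 29%.

29%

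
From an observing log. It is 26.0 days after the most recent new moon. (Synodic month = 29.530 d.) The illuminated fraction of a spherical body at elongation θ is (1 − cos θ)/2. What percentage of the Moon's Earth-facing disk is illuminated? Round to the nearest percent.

Phase angle: θ = 360°·(26.0 d)/(29.530 d) = 317.0°.
Illuminated fraction = (1 − cos 317.0°)/2 = (1 − 0.731)/2 ≈ 0.135, so 13%.

13%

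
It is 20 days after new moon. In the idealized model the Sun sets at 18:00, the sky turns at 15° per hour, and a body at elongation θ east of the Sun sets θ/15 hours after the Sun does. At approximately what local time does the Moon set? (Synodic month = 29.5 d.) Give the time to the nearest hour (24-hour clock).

The Moon has covered 20/29.5 of its cycle, so θ ≈ 360° × 20/29.5 = 244.1°.
Delay after the Sun = 244.1° / (15°/h) ≈ 16.27 h.
18:00 + 16.27 h ≈ 10:16 → 10:00 to the nearest hour.

10:00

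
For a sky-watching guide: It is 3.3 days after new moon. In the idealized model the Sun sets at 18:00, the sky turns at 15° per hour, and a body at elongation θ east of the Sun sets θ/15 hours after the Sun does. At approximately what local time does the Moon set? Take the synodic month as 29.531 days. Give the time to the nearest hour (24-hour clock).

21:00

Phase angle: θ = 360°·(3.3 d)/(29.531 d) = 40.2°.
The Moon trails the Sun by θ/15 = 40.2/15 ≈ 2.68 hours.
18:00 + 2.68 h ≈ 20:41 → 21:00 to the nearest hour.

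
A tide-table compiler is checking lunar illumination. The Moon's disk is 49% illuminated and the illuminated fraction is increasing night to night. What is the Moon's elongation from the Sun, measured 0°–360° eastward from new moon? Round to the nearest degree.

89°

cos θ = 1 − 2f = 0.020, giving a principal value of 88.9°.
Waxing ⇒ before full, so θ = 88.9°.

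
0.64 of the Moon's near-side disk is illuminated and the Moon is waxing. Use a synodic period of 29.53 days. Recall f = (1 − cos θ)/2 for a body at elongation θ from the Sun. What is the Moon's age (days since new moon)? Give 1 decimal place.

From f = (1 − cos θ)/2: cos θ = 1 − 2×0.64 = -0.280; arccos → 106.3°.
Before full moon the principal value applies: θ = 106.3°.
At 360°/29.53 d per day, 106.3° corresponds to 8.72 days.

8.7 days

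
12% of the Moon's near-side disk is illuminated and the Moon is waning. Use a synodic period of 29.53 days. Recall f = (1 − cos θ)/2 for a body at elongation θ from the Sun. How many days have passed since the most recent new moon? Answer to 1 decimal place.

26.2 days

From f = (1 − cos θ)/2: cos θ = 1 − 2×0.12 = 0.760; arccos → 40.5°.
Since the Moon is past full (waning), take the reflex angle: θ = 360° − 40.5° = 319.5°.
At 360°/29.53 d per day, 319.5° corresponds to 26.20 days.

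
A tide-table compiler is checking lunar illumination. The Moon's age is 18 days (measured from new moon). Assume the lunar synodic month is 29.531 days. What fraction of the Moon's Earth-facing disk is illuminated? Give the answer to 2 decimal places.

The Moon has covered 18/29.531 of its cycle, so θ ≈ 360° × 18/29.531 = 219.4°.
With cos θ = (-0.772), the lit fraction is (1 − (-0.772))/2 ≈ 0.886.

0.89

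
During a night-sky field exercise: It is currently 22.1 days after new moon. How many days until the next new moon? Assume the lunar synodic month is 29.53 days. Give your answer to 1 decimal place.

The next new moon completes the synodic month: 29.53 − 22.1 = 7.430 days.

7.4 days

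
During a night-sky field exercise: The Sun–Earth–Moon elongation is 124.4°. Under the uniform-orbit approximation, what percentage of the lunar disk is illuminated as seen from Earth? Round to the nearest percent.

f = (1 − cos 124.4°)/2 = (1 − (-0.565))/2 ≈ 0.782, i.e. 78%.

78%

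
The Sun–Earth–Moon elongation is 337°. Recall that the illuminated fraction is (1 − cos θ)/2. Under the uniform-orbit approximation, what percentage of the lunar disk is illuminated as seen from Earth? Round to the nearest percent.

Half-versine of 337°: (1 − 0.921)/2 = 0.040, i.e. 4%.

4%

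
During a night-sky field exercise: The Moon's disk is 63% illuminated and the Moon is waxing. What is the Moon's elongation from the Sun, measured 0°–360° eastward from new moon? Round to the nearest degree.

105°

cos θ = 1 − 2f = -0.260, giving a principal value of 105.1°.
Before full moon the principal value applies: θ = 105.1°.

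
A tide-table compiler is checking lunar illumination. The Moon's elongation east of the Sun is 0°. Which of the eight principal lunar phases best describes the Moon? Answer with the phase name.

0° lies in the new moon sector of the 8-phase cycle.

new moon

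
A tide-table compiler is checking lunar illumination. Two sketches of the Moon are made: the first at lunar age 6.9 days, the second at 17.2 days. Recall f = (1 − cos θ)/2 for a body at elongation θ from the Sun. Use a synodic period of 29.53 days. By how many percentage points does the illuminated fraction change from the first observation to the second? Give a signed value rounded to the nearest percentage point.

First observation: θ = 360°·6.9/29.53 = 84.1°, so f = 0.449.
Second observation: θ = 209.7°, f = 0.934.
Δf = 0.934 − 0.449 = +0.486, i.e. +49 pp.

+49 pp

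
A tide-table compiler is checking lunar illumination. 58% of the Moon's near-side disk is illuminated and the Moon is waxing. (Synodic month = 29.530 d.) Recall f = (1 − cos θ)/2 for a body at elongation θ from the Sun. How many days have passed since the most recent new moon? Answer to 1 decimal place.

8.1 days

From f = (1 − cos θ)/2: cos θ = 1 − 2×0.58 = -0.160; arccos → 99.2°.
Waxing ⇒ before full, so θ = 99.2°.
That fraction of the synodic month is 99.2/360 × 29.530 d ≈ 8.14 d.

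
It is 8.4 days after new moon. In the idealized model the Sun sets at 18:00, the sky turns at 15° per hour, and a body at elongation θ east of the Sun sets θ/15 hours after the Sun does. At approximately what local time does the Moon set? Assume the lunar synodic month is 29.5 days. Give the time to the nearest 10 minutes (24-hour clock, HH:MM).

00:50

Phase angle: θ = 360°·(8.4 d)/(29.5 d) = 102.5°.
At 15° of sky rotation per hour, 102.5° corresponds to a 6.83 h lag.
18:00 + 6.834 h ≈ 00:50 → 00:50 to the nearest ten minutes.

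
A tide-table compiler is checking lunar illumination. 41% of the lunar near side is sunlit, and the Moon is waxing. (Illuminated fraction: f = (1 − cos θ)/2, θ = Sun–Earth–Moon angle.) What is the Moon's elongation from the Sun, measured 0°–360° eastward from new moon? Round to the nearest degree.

80°

From f = (1 − cos θ)/2: cos θ = 1 − 2×0.41 = 0.180; arccos → 79.6°.
The Moon is waxing (0°–180°), so θ = 79.6° directly.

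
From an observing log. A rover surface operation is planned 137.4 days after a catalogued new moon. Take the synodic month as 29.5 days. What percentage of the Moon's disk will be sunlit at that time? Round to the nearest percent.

77%

137.4/29.5 = 4.658 lunations, so 4 complete cycles and 19.40 d into the next.
Elongation θ = 360° × 19.40/29.5 ≈ 236.7°.
Illuminated fraction = (1 − cos 236.7°)/2 = (1 − (-0.548))/2 ≈ 0.774, so 77%.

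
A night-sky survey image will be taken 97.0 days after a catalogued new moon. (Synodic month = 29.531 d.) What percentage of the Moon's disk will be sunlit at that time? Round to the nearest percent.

61%

97.0 d spans 3 complete synodic months (3 × 29.531 = 88.59 d) plus 8.41 d.
Elongation θ = 360° × 8.41/29.531 ≈ 102.5°.
Illuminated fraction = (1 − cos 102.5°)/2 = (1 − (-0.216))/2 ≈ 0.608, so 61%.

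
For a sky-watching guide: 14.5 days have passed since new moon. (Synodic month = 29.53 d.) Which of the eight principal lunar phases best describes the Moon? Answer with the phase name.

full moon

At 14.5/29.53 of the cycle, θ ≈ 177° — the full moon range.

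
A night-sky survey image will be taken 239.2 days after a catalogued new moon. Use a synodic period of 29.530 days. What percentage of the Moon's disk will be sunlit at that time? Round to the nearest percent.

Reduce mod P: 239.2 − 8×29.530 = 2.96 d into the current lunation.
The Moon has covered 2.96/29.530 of its cycle, so θ ≈ 360° × 2.96/29.530 = 36.1°.
Illuminated fraction = (1 − cos 36.1°)/2 = (1 − 0.808)/2 ≈ 0.096, so 10%.

10%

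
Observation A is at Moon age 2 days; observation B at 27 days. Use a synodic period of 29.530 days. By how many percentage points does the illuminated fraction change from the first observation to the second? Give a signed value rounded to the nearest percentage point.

+3 percentage points

θ₁ = 360° × 2/29.530 = 24.4°, f₁ = (1 − cos θ₁)/2 = 0.045.
θ₂ = 360° × 27/29.530 = 329.2°, f₂ = (1 − cos θ₂)/2 = 0.071.
Change = f₂ − f₁ = +0.026 → +3 percentage points.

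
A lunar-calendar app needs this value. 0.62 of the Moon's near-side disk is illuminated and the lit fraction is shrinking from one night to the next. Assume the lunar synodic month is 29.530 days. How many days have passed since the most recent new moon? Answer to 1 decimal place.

21.0 days

From f = (1 − cos θ)/2: cos θ = 1 − 2×0.62 = -0.240; arccos → 103.9°.
Since the Moon is past full (waning), take the reflex angle: θ = 360° − 103.9° = 256.1°.
At 360°/29.530 d per day, 256.1° corresponds to 21.01 days.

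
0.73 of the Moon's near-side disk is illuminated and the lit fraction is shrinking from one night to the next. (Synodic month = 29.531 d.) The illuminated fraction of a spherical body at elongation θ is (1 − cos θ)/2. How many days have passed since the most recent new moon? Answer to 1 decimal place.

cos θ = 1 − 2f = -0.460, giving a principal value of 117.4°.
Waning ⇒ past full, so θ = 360° − 117.4° = 242.6°.
Age = 29.531 × 242.6°/360° ≈ 19.90 days.

19.9 days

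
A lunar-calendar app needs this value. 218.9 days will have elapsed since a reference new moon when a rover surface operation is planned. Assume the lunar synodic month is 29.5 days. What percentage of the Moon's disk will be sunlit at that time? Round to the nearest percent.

94%

Reduce mod P: 218.9 − 7×29.5 = 12.40 d into the current lunation.
Elongation θ = 360° × 12.40/29.5 ≈ 151.3°.
Illuminated fraction = (1 − cos 151.3°)/2 = (1 − (-0.877))/2 ≈ 0.939, so 94%.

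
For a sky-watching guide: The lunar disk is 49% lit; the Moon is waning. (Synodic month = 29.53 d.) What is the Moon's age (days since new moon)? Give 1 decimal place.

From f = (1 − cos θ)/2: cos θ = 1 − 2×0.49 = 0.020; arccos → 88.9°.
Waning ⇒ past full, so θ = 360° − 88.9° = 271.1°.
At 360°/29.53 d per day, 271.1° corresponds to 22.24 days.

22.2 days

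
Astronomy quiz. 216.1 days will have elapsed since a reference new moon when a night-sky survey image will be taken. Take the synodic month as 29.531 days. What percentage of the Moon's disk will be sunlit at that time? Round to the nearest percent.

71%

Reduce mod P: 216.1 − 7×29.531 = 9.38 d into the current lunation.
Elongation θ = 360° × 9.38/29.531 ≈ 114.4°.
Illuminated fraction = (1 − cos 114.4°)/2 = (1 − (-0.413))/2 ≈ 0.706, so 71%.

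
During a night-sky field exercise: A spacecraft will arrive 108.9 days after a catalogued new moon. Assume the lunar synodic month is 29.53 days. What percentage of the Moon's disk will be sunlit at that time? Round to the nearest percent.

108.9 d spans 3 complete synodic months (3 × 29.53 = 88.59 d) plus 20.31 d.
The Moon has covered 20.31/29.53 of its cycle, so θ ≈ 360° × 20.31/29.53 = 247.6°.
With cos θ = (-0.381), the lit fraction is (1 − (-0.381))/2 ≈ 0.691, so 69%.

69%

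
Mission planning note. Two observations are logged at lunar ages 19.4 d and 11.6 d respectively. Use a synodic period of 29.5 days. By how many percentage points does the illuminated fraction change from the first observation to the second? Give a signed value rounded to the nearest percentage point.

+12 percentage points

First observation: θ = 360°·19.4/29.5 = 236.7°, so f = 0.774.
Second observation: θ = 141.6°, f = 0.892.
Δf = 0.892 − 0.774 = +0.117, i.e. +12 pp.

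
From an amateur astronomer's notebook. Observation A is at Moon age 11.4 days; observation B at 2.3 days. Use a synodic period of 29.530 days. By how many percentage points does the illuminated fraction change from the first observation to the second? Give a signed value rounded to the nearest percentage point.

-82 pp

First observation: θ = 360°·11.4/29.530 = 139.0°, so f = 0.877.
Second observation: θ = 28.0°, f = 0.059.
Δf = 0.059 − 0.877 = -0.819, i.e. -82 pp.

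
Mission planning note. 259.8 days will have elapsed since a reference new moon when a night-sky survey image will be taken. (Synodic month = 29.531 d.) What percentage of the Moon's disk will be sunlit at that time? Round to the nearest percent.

35%

Reduce mod P: 259.8 − 8×29.531 = 23.55 d into the current lunation.
The Moon has covered 23.55/29.531 of its cycle, so θ ≈ 360° × 23.55/29.531 = 287.1°.
With cos θ = 0.294, the lit fraction is (1 − 0.294)/2 ≈ 0.353, so 35%.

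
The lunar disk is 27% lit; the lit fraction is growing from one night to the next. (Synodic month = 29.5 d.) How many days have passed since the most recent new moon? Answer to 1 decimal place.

From f = (1 − cos θ)/2: cos θ = 1 − 2×0.27 = 0.460; arccos → 62.6°.
The Moon is waxing (0°–180°), so θ = 62.6° directly.
At 360°/29.5 d per day, 62.6° corresponds to 5.13 days.

5.1 days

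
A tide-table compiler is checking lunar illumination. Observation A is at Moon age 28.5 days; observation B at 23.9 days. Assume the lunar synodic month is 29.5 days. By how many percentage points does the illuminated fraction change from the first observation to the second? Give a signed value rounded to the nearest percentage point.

θ₁ = 360° × 28.5/29.5 = 347.8°, f₁ = (1 − cos θ₁)/2 = 0.011.
θ₂ = 360° × 23.9/29.5 = 291.7°, f₂ = (1 − cos θ₂)/2 = 0.315.
Change = f₂ − f₁ = +0.304 → +30 percentage points.

+30 percentage points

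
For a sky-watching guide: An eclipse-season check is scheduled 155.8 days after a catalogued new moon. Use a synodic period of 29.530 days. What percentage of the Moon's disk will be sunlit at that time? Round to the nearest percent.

58%

Reduce mod P: 155.8 − 5×29.530 = 8.15 d into the current lunation.
Elongation θ = 360° × 8.15/29.530 ≈ 99.4°.
cos 99.4° = (-0.163), so f = (1 − (-0.163))/2 = 0.581, so 58%.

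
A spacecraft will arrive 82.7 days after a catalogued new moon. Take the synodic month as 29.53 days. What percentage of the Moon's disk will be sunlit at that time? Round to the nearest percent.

82.7 d spans 2 complete synodic months (2 × 29.53 = 59.06 d) plus 23.64 d.
The Moon has covered 23.64/29.53 of its cycle, so θ ≈ 360° × 23.64/29.53 = 288.2°.
With cos θ = 0.312, the lit fraction is (1 − 0.312)/2 ≈ 0.344, so 34%.

34%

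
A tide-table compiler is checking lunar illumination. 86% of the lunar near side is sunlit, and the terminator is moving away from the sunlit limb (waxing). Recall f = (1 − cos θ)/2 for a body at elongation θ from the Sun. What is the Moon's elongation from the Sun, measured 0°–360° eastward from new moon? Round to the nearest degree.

Invert f = (1 − cos θ)/2 to get cos θ = 1 − 2(0.86) = -0.720, hence θ₀ = arccos -0.720 = 136.1°.
The Moon is waxing (0°–180°), so θ = 136.1° directly.

136°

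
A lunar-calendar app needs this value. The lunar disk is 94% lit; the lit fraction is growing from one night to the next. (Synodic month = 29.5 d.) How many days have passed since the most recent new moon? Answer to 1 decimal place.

12.4 days

From f = (1 − cos θ)/2: cos θ = 1 − 2×0.94 = -0.880; arccos → 151.6°.
The Moon is waxing (0°–180°), so θ = 151.6° directly.
Age = 29.5 × 151.6°/360° ≈ 12.43 days.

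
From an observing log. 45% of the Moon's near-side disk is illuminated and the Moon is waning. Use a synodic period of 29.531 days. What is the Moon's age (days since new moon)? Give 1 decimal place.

22.6 days

Invert f = (1 − cos θ)/2 to get cos θ = 1 − 2(0.45) = 0.100, hence θ₀ = arccos 0.100 = 84.3°.
Waning ⇒ past full, so θ = 360° − 84.3° = 275.7°.
At 360°/29.531 d per day, 275.7° corresponds to 22.62 days.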